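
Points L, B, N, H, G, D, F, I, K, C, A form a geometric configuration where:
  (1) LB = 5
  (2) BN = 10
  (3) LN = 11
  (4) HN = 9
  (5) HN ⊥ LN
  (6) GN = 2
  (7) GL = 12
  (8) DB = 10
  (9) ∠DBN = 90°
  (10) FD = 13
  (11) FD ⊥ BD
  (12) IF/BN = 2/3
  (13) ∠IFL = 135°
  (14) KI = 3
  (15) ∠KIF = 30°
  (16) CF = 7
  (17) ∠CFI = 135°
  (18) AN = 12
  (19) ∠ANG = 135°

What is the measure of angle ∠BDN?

Step 1: By the law of cosines on triangle DBN: DN² = 10² + 10² − 2·10·10·cos(90°) = 200, so DN = 10·√2.
Step 2: By the inverse law of cosines on triangle BDN: cos(∠BDN) = (10² + (10·√2)² − 10²) / (2·10·10·√2) = 200/282.84 = 0.7071, so ∠BDN = 45°.

Therefore, the measure of angle ∠BDN = 45°.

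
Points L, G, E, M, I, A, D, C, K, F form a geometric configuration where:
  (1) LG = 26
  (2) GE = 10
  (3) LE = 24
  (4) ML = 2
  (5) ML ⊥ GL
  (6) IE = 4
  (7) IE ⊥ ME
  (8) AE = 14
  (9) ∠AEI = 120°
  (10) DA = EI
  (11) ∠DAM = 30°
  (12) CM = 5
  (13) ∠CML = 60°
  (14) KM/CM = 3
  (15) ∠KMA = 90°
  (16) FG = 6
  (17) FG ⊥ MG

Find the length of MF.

Step 1: By the law of cosines on triangle GLM: GM² = 26² + 2² − 2·26·2·cos(90°) = 680, so GM = 2·√170.
Step 2: By the law of cosines on triangle MGF: MF² = (2·√170)² + 6² − 2·2·√170·6·cos(90°) = 716, so MF = 2·√179.

Therefore, the length of MF = 2·√179.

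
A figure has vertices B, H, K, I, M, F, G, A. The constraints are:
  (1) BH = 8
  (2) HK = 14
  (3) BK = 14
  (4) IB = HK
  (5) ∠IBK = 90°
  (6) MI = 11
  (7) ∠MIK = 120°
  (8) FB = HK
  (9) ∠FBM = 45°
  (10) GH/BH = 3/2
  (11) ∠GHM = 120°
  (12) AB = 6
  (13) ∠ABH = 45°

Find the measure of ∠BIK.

From the given relations: IB = HK = 14.
Step 1: By the law of cosines on triangle IBK: IK² = 14² + 14² − 2·14·14·cos(90°) = 392, so IK = 14·√2.
Step 2: By the inverse law of cosines on triangle BIK: cos(∠BIK) = (14² + (14·√2)² − 14²) / (2·14·14·√2) = 392/554.37 = 0.7071, so ∠BIK = 45°.

Therefore, the measure of angle ∠BIK = 45°.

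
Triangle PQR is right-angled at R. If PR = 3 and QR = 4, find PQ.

By the Pythagorean theorem: PQ^2 = PR^2 + QR^2
PQ^2 = 3^2 + 4^2 = 9 + 16 = 25
PQ = sqrt(25) = 5

5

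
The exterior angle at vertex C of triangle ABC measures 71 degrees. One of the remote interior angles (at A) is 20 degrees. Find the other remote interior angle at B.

The exterior angle theorem states that an exterior angle equals the sum of the two non-adjacent interior angles.
So 71 = 20 + angle B, which gives angle B = 71 - 20 = 51 degrees.

51 degrees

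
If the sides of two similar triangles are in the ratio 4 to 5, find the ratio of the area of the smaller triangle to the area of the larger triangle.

Area ratio = (side ratio)^2 = (4/5)^2 = 16:25.

16:25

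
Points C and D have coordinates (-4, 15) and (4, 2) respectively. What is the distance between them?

d = sqrt((8)^2 + (-13)^2) = sqrt(233)

sqrt(233)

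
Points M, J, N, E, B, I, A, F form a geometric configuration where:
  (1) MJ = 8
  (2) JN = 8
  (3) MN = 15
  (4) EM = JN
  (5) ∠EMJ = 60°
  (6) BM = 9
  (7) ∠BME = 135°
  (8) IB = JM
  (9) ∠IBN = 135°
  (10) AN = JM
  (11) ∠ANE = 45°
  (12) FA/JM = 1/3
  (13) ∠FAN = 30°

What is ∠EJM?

From the given relations: EM = JN = 8.
Step 1: By the law of cosines on triangle JME: JE² = 8² + 8² − 2·8·8·cos(60°) = 64, so JE = 8.
Step 2: By the inverse law of cosines on triangle EJM: cos(∠EJM) = (8² + 8² − 8²) / (2·8·8) = 64/128 = 0.5, so ∠EJM = 60°.

Therefore, the measure of angle ∠EJM = 60°.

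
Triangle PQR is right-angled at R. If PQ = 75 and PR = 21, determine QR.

By the Pythagorean theorem: QR^2 = PQ^2 - PR^2
QR^2 = 75^2 - 21^2 = 5625 - 441 = 5184
QR = sqrt(5184) = 72

72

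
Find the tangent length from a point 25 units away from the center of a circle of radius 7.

The tangent, radius, and line from the external point to the center form a right triangle.
The right angle is where the tangent meets the radius.
By the Pythagorean theorem: tangent² + 7² = 25²
tangent² = 625 - 49 = 576
tangent = 24

24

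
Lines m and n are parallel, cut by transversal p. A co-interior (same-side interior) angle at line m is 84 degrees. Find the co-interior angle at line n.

Co-interior angles sum to 180: 180 - 84 = 96 degrees.

96 degrees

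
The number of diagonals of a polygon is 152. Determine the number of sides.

Using d = n(n - 3)/2, we solve 152 = n(n - 3)/2.
So n(n - 3) = 304.
Testing n = 19: 19 * 16 = 304 = 304. Correct.
The polygon has 19 sides.

19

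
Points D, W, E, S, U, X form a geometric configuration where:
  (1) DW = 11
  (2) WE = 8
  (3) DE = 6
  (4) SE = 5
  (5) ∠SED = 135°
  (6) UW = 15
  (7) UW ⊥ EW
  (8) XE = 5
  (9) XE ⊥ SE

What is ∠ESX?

Step 1: By the law of cosines on triangle SEX: SX² = 5² + 5² − 2·5·5·cos(90°) = 50, so SX = 5·√2.
Step 2: By the inverse law of cosines on triangle ESX: cos(∠ESX) = (5² + (5·√2)² − 5²) / (2·5·5·√2) = 50/70.71 = 0.7071, so ∠ESX = 45°.

Therefore, the measure of angle ∠ESX = 45°.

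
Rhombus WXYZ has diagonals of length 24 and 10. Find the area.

Area of a rhombus = (d1 * d2) / 2
Area = (24 * 10) / 2
Area = 240 / 2
Area = 120

120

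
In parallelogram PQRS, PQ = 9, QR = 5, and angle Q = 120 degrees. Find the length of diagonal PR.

Using the law of cosines:
d^2 = 9^2 + 5^2 - 2(9)(5)cos(120 degrees)
d^2 = 81 + 25 - 90*-1/2
d^2 = 151
d = sqrt(151)

sqrt(151)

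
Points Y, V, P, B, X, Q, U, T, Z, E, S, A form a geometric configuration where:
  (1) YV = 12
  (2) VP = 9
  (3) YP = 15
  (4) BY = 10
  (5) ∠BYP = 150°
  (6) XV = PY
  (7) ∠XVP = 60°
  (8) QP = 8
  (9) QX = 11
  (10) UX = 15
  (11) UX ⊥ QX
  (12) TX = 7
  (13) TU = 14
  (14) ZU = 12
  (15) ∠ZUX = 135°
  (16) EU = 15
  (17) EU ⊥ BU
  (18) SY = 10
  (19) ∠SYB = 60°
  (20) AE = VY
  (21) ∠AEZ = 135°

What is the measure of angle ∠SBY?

Step 1: By the law of cosines on triangle BYS: BS² = 10² + 10² − 2·10·10·cos(60°) = 100, so BS = 10.
Step 2: By the inverse law of cosines on triangle SBY: cos(∠SBY) = (10² + 10² − 10²) / (2·10·10) = 100/200 = 0.5, so ∠SBY = 60°.

Therefore, the measure of angle ∠SBY = 60°.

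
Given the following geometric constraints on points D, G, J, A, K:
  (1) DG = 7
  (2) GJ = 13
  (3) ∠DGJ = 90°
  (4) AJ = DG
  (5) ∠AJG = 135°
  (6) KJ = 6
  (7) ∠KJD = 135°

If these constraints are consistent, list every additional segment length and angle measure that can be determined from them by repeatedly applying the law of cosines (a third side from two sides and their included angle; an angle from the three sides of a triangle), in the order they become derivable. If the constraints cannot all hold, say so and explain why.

The constraints are consistent. Derivable facts, in order:
After 1 step:
- DJ ≈ 14.76
- GA ≈ 18.62
After 2 steps:
- DK ≈ 19.48
- ∠AGJ = 15.42°
- ∠DJG = 28.3°
- ∠GAJ = 29.58°
- ∠GDJ = 61.7°
After 3 steps:
- ∠DKJ = 32.42°
- ∠JDK = 12.58°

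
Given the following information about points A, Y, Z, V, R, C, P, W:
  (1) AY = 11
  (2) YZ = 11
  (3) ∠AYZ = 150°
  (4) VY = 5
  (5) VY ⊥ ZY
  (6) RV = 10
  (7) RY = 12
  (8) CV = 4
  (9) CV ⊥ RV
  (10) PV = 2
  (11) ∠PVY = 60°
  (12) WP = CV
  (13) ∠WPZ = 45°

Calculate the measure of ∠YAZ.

Step 1: By the law of cosines on triangle AYZ: AZ² = 11² + 11² − 2·11·11·cos(150°) = 451.58, so AZ ≈ 21.25.
Step 2: By the inverse law of cosines on triangle YAZ: cos(∠YAZ) = (11² + 21.25² − 11²) / (2·11·21.25) = 451.58/467.51 = 0.9659, so ∠YAZ = 15°.

Therefore, the measure of angle ∠YAZ = 15°.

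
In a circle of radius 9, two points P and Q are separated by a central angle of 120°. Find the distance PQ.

Chord length = 2r sin(θ/2)
= 2 × 9 × sin(120°/2)
= 2 × 9 × sin(60°)
= 9*sqrt(3)

9*sqrt(3)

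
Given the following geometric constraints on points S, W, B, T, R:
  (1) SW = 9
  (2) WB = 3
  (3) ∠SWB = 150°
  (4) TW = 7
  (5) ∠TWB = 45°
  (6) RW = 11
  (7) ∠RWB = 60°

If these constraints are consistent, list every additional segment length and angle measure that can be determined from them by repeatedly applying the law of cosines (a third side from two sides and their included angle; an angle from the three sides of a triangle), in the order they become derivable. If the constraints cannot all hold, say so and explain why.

The constraints are consistent. Derivable facts, in order:
After 1 step:
- BR = √97
- BT ≈ 5.32
- SB ≈ 11.69
After 2 steps:
- ∠BRW = 15.3°
- ∠BSW = 7.37°
- ∠BTW = 23.5°
- ∠RBW = 104.7°
- ∠SBW = 22.63°
- ∠TBW = 111.5°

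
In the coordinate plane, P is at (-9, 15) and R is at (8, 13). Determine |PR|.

d = sqrt((17)^2 + (-2)^2) = sqrt(293)

sqrt(293)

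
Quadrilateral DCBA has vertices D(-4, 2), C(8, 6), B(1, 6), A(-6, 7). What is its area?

The Shoelace formula works by pairing each vertex with the next (cycling back to the first).
For each pair, compute x_i*y_(i+1) - x_(i+1)*y_i:
  (-4*6 - 8*2) = -40
  (8*6 - 1*6) = 42
  (1*7 - -6*6) = 43
  (-6*2 - -4*7) = 16
Taking half the absolute value of the total: Area = (1/2)(61) = 61/2.

61/2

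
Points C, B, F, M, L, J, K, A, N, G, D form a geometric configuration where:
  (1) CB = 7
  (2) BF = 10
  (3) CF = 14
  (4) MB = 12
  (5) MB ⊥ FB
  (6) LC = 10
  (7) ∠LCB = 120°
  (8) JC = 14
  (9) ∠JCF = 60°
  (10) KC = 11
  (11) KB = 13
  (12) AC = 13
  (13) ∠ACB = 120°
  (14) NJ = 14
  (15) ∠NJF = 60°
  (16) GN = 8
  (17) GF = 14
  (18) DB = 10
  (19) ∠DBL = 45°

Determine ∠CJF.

Step 1: By the law of cosines on triangle JCF: JF² = 14² + 14² − 2·14·14·cos(60°) = 196, so JF = 14.
Step 2: By the inverse law of cosines on triangle CJF: cos(∠CJF) = (14² + 14² − 14²) / (2·14·14) = 196/392 = 0.5, so ∠CJF = 60°.

Therefore, the measure of angle ∠CJF = 60°.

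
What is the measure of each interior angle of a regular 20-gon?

Each interior angle of a regular n-gon is (n - 2) * 180 / n.
For n = 20: (20 - 2) * 180 / 20 = 3240/20 = 162 degrees.

162 degrees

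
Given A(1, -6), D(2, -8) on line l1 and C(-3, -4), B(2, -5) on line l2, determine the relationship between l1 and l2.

Slope of line 1: m1 = (-8 - -6)/(2 - 1) = -2/1 = -2
Slope of line 2: m2 = (-5 - -4)/(2 - -3) = -1/5 = -1/5
m1 != m2 (-2 != -1/5), so not parallel.
m1 * m2 = (-2) * (-1/5) = 2/5 != -1, so not perpendicular.
The lines are neither parallel nor perpendicular.

Neither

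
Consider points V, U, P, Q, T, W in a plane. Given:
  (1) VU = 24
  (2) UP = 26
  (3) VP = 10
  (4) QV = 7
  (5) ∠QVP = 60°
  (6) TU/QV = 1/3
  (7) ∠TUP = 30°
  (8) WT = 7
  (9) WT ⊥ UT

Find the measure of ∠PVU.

Step 1: By the inverse law of cosines on triangle PVU: cos(∠PVU) = (10² + 24² − 26²) / (2·10·24) = 0/480 = 0, so ∠PVU = 90°.

Therefore, the measure of angle ∠PVU = 90°.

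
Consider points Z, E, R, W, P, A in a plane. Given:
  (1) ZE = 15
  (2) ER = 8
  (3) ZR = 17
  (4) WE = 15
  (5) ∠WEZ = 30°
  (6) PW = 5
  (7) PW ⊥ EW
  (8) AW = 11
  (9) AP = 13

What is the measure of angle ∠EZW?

Step 1: By the law of cosines on triangle ZEW: ZW² = 15² + 15² − 2·15·15·cos(30°) = 60.29, so ZW ≈ 7.76.
Step 2: By the inverse law of cosines on triangle EZW: cos(∠EZW) = (15² + 7.76² − 15²) / (2·15·7.76) = 60.29/232.94 = 0.2588, so ∠EZW = 75°.

Therefore, the measure of angle ∠EZW = 75°.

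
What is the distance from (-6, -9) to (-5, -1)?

d = sqrt((-5 - -6)^2 + (-1 - -9)^2)
d = sqrt(1^2 + 8^2)
d = sqrt(1 + 64)
d = sqrt(65)

sqrt(65)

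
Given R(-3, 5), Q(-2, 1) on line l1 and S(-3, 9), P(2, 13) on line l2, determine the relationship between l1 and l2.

Slope of line 1: m1 = (1 - 5)/(-2 - -3) = -4/1 = -4
Slope of line 2: m2 = (13 - 9)/(2 - -3) = 4/5 = 4/5
For parallel lines we need equal slopes: -4 != 4/5.
For perpendicular lines we need m1*m2 = -1: (-4)(4/5) = -16/5 != -1.
Since neither condition holds, the lines are neither parallel nor perpendicular.

Neither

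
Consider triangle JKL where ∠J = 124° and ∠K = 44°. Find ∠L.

By the triangle angle sum property, the three interior angles of any triangle add up to 180°.
We know angle J = 124° and angle K = 44°, so their sum is 168°.
Therefore angle L = 180° - 168° = 12°.

12 degrees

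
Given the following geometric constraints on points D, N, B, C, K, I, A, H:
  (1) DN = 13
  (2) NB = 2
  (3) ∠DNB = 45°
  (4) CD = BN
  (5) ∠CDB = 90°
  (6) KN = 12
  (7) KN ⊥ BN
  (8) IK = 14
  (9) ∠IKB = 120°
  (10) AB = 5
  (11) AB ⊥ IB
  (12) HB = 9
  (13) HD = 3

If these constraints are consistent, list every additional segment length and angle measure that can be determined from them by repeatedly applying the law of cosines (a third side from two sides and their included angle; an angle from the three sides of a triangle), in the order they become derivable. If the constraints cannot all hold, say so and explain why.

The constraints are consistent. Derivable facts, in order:
After 1 step:
- BK = 2·√37
- DB ≈ 11.67
After 2 steps:
- BC ≈ 11.84
- BI ≈ 22.68
- ∠BDH = 23.48°
- ∠BDN = 6.96°
- ∠BHD = 148.88°
- ∠BKN = 9.46°
- ∠DBH = 7.63°
- ∠DBN = 128.04°
- ∠KBN = 80.54°
After 3 steps:
- IA ≈ 23.22
- ∠BCD = 80.28°
- ∠BIK = 27.68°
- ∠CBD = 9.72°
- ∠IBK = 32.32°
After 4 steps:
- ∠AIB = 12.43°
- ∠BAI = 77.57°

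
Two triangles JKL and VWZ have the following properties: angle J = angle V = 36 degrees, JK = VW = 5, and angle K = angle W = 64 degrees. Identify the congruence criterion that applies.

The given information provides:
angle J = angle V = 36 degrees, JK = VW = 5, and angle K = angle W = 64 degrees
This matches the ASA congruence theorem.
Two pairs of corresponding angles and the included side are equal (Angle-Side-Angle).

ASA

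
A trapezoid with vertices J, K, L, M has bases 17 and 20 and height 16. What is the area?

Area of a trapezoid = (base1 + base2) * height / 2
Area = (17 + 20) * 16 / 2
Area = 37 * 16 / 2
Area = 592 / 2
Area = 296

296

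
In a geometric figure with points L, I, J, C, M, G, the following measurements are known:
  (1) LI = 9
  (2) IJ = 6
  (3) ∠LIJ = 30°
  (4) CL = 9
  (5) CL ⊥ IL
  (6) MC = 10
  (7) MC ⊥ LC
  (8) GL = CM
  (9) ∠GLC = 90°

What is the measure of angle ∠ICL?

Step 1: By the law of cosines on triangle CLI: CI² = 9² + 9² − 2·9·9·cos(90°) = 162, so CI = 9·√2.
Step 2: By the inverse law of cosines on triangle ICL: cos(∠ICL) = ((9·√2)² + 9² − 9²) / (2·9·√2·9) = 162/229.1 = 0.7071, so ∠ICL = 45°.

Therefore, the measure of angle ∠ICL = 45°.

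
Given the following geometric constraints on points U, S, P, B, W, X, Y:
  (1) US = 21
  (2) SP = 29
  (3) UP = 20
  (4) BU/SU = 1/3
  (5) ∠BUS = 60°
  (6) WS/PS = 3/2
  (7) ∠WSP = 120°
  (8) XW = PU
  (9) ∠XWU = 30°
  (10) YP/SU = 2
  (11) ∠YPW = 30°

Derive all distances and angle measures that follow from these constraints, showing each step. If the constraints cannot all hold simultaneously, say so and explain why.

The constraints are consistent.

From the given relations:
  BU = 1/3·SU = 1/3·21 = 7
  WS = 3/2·PS = 3/2·29 ≈ 43.5
  XW = PU = 20
  YP = 2·SU = 2·21 = 42

Step 1: From SU = 21, UB = 7, and ∠SUB = 60°, by the law of cosines:
  SB² = SU² + UB² - 2·SU·UB·cos(60°) = 441 + 49 - 147 = 343
  SB = 7·√7

Step 2: From PS = 29, SW = 43.5, and ∠PSW = 120°, by the law of cosines:
  PW² = PS² + SW² - 2·PS·SW·cos(120°) = 841 + 1892 + 1261 = 3995
  PW ≈ 63.2

Step 3: From UP = 20, US = 21, PS = 29, by the inverse law of cosines:
  cos(∠PUS) = (UP² + US² - PS²) / (2·UP·US)
  ∠PUS = 90°

Step 4: From SP = 29, SU = 21, PU = 20, by the inverse law of cosines:
  cos(∠PSU) = (SP² + SU² - PU²) / (2·SP·SU)
  ∠PSU = 43.6°

Step 5: From PS = 29, PU = 20, SU = 21, by the inverse law of cosines:
  cos(∠SPU) = (PS² + PU² - SU²) / (2·PS·PU)
  ∠SPU = 46.4°

Step 6: From WP = 63.2, PY = 42, and ∠WPY = 30°, by the law of cosines:
  WY² = WP² + PY² - 2·WP·PY·cos(30°) = 3995 + 1764 - 4598 = 1161
  WY ≈ 34.07

Step 7: From SB = 7·√7, SU = 21, BU = 7, by the inverse law of cosines:
  cos(∠BSU) = (SB² + SU² - BU²) / (2·SB·SU)
  ∠BSU = 19.11°

Step 8: From PS = 29, PW = 63.2, SW = 43.5, by the inverse law of cosines:
  cos(∠SPW) = (PS² + PW² - SW²) / (2·PS·PW)
  ∠SPW = 36.59°

Step 9: From BS = 7·√7, BU = 7, SU = 21, by the inverse law of cosines:
  cos(∠SBU) = (BS² + BU² - SU²) / (2·BS·BU)
  ∠SBU = 100.89°

Step 10: From WP = 63.2, WS = 43.5, PS = 29, by the inverse law of cosines:
  cos(∠PWS) = (WP² + WS² - PS²) / (2·WP·WS)
  ∠PWS = 23.41°

Step 11: From WP = 63.2, WY = 34.07, PY = 42, by the inverse law of cosines:
  cos(∠PWY) = (WP² + WY² - PY²) / (2·WP·WY)
  ∠PWY = 38.05°

Step 12: From YP = 42, YW = 34.07, PW = 63.2, by the inverse law of cosines:
  cos(∠PYW) = (YP² + YW² - PW²) / (2·YP·YW)
  ∠PYW = 111.95°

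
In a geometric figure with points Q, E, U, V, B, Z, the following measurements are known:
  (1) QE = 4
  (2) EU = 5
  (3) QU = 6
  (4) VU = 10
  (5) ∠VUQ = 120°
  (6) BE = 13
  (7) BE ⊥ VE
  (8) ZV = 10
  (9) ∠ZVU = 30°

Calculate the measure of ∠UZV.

Step 1: By the law of cosines on triangle ZVU: ZU² = 10² + 10² − 2·10·10·cos(30°) = 26.79, so ZU ≈ 5.18.
Step 2: By the inverse law of cosines on triangle UZV: cos(∠UZV) = (5.18² + 10² − 10²) / (2·5.18·10) = 26.79/103.53 = 0.2588, so ∠UZV = 75°.

Therefore, the measure of angle ∠UZV = 75°.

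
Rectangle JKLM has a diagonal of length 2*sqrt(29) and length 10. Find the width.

The diagonal of a rectangle forms a right triangle with the two sides.
Rearranging the Pythagorean theorem: missing side = sqrt(d^2 - known^2).
= sqrt(116 - 100) = sqrt(16) = 4.

4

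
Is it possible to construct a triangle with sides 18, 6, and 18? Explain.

Sort the sides: 6, 18, 18.
It suffices to check that the sum of the two smallest exceeds the largest:
6 + 18 = 24 > 18. ✓
Yes, a valid triangle can be formed.

Yes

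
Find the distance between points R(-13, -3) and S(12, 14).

d = sqrt((12 - -13)^2 + (14 - -3)^2)
d = sqrt(25^2 + 17^2)
d = sqrt(625 + 289)
d = sqrt(914)

sqrt(914)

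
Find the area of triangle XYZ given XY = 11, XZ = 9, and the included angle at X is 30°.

Area = (1/2) * XY * XZ * sin(X)
Area = (1/2) * 11 * 9 * sin(30°)
Area = (1/2) * 11 * 9 * 1/2
Area = 99/4

99/4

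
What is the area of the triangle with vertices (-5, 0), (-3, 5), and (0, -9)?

Using the Shoelace formula for a triangle:
Area = (1/2)|x0(y1 - y2) + x1(y2 - y0) + x2(y0 - y1)|
Area = (1/2)|-5(5 - -9) + -3(-9 - 0) + 0(0 - 5)|
Area = (1/2)|-70 + 27 + 0|
Area = (1/2)|-43|
Area = (1/2)(43)
Area = 43/2

43/2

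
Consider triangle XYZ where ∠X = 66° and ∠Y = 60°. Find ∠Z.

Let angle Z = x. Then 66 + 60 + x = 180.
x = 180 - 126 = 54 degrees.

54 degrees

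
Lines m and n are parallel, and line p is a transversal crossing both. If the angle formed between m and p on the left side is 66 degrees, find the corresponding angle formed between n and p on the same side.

Corresponding angles are equal: 66 degrees.

66 degrees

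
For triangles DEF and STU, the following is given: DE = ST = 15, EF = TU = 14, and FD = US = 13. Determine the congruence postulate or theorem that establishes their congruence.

The given information provides:
DE = ST = 15, EF = TU = 14, and FD = US = 13
This matches the SSS congruence theorem.
All three pairs of corresponding sides are equal (Side-Side-Side).

SSS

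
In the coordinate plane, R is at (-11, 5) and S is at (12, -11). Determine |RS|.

d = sqrt((12 - -11)^2 + (-11 - 5)^2)
d = sqrt(23^2 + -16^2)
d = sqrt(529 + 256)
d = sqrt(785)

sqrt(785)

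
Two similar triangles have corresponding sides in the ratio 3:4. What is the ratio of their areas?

Area scales with the square of linear dimensions. If every length is multiplied by 3/4, then the area is multiplied by (3/4)^2 = 9/16.
The area ratio is 9:16.

9:16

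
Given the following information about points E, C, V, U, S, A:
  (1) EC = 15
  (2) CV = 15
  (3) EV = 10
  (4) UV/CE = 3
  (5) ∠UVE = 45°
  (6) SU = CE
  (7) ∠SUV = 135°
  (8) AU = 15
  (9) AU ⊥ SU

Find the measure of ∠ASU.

From the given relations: SU = CE = 15.
Step 1: By the law of cosines on triangle SUA: SA² = 15² + 15² − 2·15·15·cos(90°) = 450, so SA = 15·√2.
Step 2: By the inverse law of cosines on triangle ASU: cos(∠ASU) = ((15·√2)² + 15² − 15²) / (2·15·√2·15) = 450/636.4 = 0.7071, so ∠ASU = 45°.

Therefore, the measure of angle ∠ASU = 45°.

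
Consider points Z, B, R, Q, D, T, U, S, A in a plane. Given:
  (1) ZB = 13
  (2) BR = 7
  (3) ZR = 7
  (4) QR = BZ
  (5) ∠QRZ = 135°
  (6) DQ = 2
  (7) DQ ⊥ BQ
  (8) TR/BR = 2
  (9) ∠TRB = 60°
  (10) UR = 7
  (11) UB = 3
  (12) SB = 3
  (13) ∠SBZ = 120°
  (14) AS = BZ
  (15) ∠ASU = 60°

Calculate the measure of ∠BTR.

From the given relations: TR = 2·BR = 2·7 = 14.
Step 1: By the law of cosines on triangle TRB: TB² = 14² + 7² − 2·14·7·cos(60°) = 147, so TB = 7·√3.
Step 2: By the inverse law of cosines on triangle BTR: cos(∠BTR) = ((7·√3)² + 14² − 7²) / (2·7·√3·14) = 294/339.48 = 0.866, so ∠BTR = 30°.

Therefore, the measure of angle ∠BTR = 30°.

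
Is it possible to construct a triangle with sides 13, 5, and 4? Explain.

Check the triangle inequality: 5 + 4 = 9 ≤ 13.
Since the sum of two sides does not exceed the third, no triangle can be formed.

No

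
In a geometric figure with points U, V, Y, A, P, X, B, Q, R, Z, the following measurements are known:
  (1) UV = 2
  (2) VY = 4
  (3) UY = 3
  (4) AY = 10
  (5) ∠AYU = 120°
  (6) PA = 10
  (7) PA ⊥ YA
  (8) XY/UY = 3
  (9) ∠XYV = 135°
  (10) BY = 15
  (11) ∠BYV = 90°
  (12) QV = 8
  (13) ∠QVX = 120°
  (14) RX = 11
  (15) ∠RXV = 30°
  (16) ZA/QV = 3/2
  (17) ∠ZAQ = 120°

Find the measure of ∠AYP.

Step 1: By the law of cosines on triangle YAP: YP² = 10² + 10² − 2·10·10·cos(90°) = 200, so YP = 10·√2.
Step 2: By the inverse law of cosines on triangle AYP: cos(∠AYP) = (10² + (10·√2)² − 10²) / (2·10·10·√2) = 200/282.84 = 0.7071, so ∠AYP = 45°.

Therefore, the measure of angle ∠AYP = 45°.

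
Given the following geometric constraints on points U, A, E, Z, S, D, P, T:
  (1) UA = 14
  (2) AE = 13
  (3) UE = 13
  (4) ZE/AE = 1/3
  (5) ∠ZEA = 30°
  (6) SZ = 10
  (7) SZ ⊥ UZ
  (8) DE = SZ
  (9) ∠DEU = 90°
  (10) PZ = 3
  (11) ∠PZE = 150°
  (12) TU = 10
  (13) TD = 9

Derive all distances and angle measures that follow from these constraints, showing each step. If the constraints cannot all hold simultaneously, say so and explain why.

The constraints are consistent.

From the given relations:
  ZE = 1/3·AE = 1/3·13 ≈ 4.33
  DE = SZ = 10

Step 1: From UE = 13, ED = 10, and ∠UED = 90°, by the law of cosines:
  UD² = UE² + ED² - 2·UE·ED·cos(90°) = 169 + 100 - 0 = 269
  UD ≈ 16.4

Step 2: From AE = 13, EZ = 4.33, and ∠AEZ = 30°, by the law of cosines:
  AZ² = AE² + EZ² - 2·AE·EZ·cos(30°) = 169 + 18.78 - 97.57 = 90.21
  AZ ≈ 9.5

Step 3: From EZ = 4.33, ZP = 3, and ∠EZP = 150°, by the law of cosines:
  EP² = EZ² + ZP² - 2·EZ·ZP·cos(150°) = 18.78 + 9 + 22.52 = 50.29
  EP ≈ 7.09

Step 4: From UA = 14, UE = 13, AE = 13, by the inverse law of cosines:
  cos(∠AUE) = (UA² + UE² - AE²) / (2·UA·UE)
  ∠AUE = 57.42°

Step 5: From AE = 13, AU = 14, EU = 13, by the inverse law of cosines:
  cos(∠EAU) = (AE² + AU² - EU²) / (2·AE·AU)
  ∠EAU = 57.42°

Step 6: From EA = 13, EU = 13, AU = 14, by the inverse law of cosines:
  cos(∠AEU) = (EA² + EU² - AU²) / (2·EA·EU)
  ∠AEU = 65.16°

Step 7: From UD = 16.4, UE = 13, DE = 10, by the inverse law of cosines:
  cos(∠DUE) = (UD² + UE² - DE²) / (2·UD·UE)
  ∠DUE = 37.57°

Step 8: From UD = 16.4, UT = 10, DT = 9, by the inverse law of cosines:
  cos(∠DUT) = (UD² + UT² - DT²) / (2·UD·UT)
  ∠DUT = 28.6°

Step 9: From AE = 13, AZ = 9.5, EZ = 4.33, by the inverse law of cosines:
  cos(∠EAZ) = (AE² + AZ² - EZ²) / (2·AE·AZ)
  ∠EAZ = 13.19°

Step 10: From EP = 7.09, EZ = 4.33, PZ = 3, by the inverse law of cosines:
  cos(∠PEZ) = (EP² + EZ² - PZ²) / (2·EP·EZ)
  ∠PEZ = 12.21°

Step 11: From ZA = 9.5, ZE = 4.33, AE = 13, by the inverse law of cosines:
  cos(∠AZE) = (ZA² + ZE² - AE²) / (2·ZA·ZE)
  ∠AZE = 136.81°

Step 12: From DE = 10, DU = 16.4, EU = 13, by the inverse law of cosines:
  cos(∠EDU) = (DE² + DU² - EU²) / (2·DE·DU)
  ∠EDU = 52.43°

Step 13: From DT = 9, DU = 16.4, TU = 10, by the inverse law of cosines:
  cos(∠TDU) = (DT² + DU² - TU²) / (2·DT·DU)
  ∠TDU = 32.13°

Step 14: From PE = 7.09, PZ = 3, EZ = 4.33, by the inverse law of cosines:
  cos(∠EPZ) = (PE² + PZ² - EZ²) / (2·PE·PZ)
  ∠EPZ = 17.79°

Step 15: From TD = 9, TU = 10, DU = 16.4, by the inverse law of cosines:
  cos(∠DTU) = (TD² + TU² - DU²) / (2·TD·TU)
  ∠DTU = 119.27°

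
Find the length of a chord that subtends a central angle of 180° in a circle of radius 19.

Drop a perpendicular from the center to the chord, bisecting both the chord and the central angle.
Each half-chord = r sin(θ/2) = 19 sin(90°).
The full chord = 2 × 19 × sin(90°) = 38.

38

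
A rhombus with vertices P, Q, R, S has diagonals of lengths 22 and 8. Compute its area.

Area = (22 * 8) / 2 = 176 / 2 = 88

88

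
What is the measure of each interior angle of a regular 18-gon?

Each interior angle of a regular n-gon is (n - 2) * 180 / n.
For n = 18: (18 - 2) * 180 / 18 = 2880/18 = 160 degrees.

160 degrees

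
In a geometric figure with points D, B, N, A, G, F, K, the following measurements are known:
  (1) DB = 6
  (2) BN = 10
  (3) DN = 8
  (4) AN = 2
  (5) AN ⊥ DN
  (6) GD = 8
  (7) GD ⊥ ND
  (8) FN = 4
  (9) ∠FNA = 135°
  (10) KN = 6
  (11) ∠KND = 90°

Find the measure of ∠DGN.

Step 1: By the law of cosines on triangle GDN: GN² = 8² + 8² − 2·8·8·cos(90°) = 128, so GN = 8·√2.
Step 2: By the inverse law of cosines on triangle DGN: cos(∠DGN) = (8² + (8·√2)² − 8²) / (2·8·8·√2) = 128/181.02 = 0.7071, so ∠DGN = 45°.

Therefore, the measure of angle ∠DGN = 45°.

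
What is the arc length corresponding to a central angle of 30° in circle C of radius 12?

The full circumference is 2πr = 2π(12) = 24*pi.
The arc spans 30° out of 360°, which is a fraction of 1/12.
Arc length = 24*pi × 1/12 = 2*pi.

2*pi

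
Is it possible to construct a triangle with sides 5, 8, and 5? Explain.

Yes.
The triangle inequality requires that the sum of any two sides exceeds the third.
Here 5 + 5 = 10 > 8, so the condition is met.

Yes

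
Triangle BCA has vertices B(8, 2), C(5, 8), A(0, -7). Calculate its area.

Using the Shoelace formula for a triangle:
Area = (1/2)|x0(y1 - y2) + x1(y2 - y0) + x2(y0 - y1)|
Area = (1/2)|8(8 - -7) + 5(-7 - 2) + 0(2 - 8)|
Area = (1/2)|120 + -45 + 0|
Area = (1/2)|75|
Area = (1/2)(75)
Area = 75/2

75/2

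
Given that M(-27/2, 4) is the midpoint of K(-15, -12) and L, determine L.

Using the midpoint formula: M = ((x1 + x2)/2, (y1 + y2)/2)
We know M = (-27/2, 4) and K = (-15, -12)
For x: -27/2 = (-15 + x2)/2, so x2 = 2*-27/2 - -15 = -12
For y: 4 = (-12 + y2)/2, so y2 = 2*4 - -12 = 20
L = (-12, 20)

(-12, 20)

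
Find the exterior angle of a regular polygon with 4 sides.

Each exterior angle of a regular n-gon is 360 / n.
For n = 4: 360 / 4 = 90 degrees.

90 degrees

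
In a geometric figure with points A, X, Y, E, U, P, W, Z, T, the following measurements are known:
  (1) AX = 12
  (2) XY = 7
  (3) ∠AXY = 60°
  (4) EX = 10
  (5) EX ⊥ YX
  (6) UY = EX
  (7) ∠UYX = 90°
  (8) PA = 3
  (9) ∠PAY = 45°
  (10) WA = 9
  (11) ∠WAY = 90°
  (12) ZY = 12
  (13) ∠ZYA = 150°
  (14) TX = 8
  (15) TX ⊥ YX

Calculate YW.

Step 1: By the law of cosines on triangle AXY: AY² = 12² + 7² − 2·12·7·cos(60°) = 109, so AY = √109.
Step 2: By the law of cosines on triangle YAW: YW² = √109² + 9² − 2·√109·9·cos(90°) = 190, so YW = √190.

Therefore, the length of YW = √190.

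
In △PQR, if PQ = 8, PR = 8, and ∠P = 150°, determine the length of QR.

By the law of cosines: QR^2 = PQ^2 + PR^2 - 2*PQ*PR*cos(P)
QR^2 = 8^2 + 8^2 - 2*8*8*cos(150°)
QR^2 = 64 + 64 - 128*(-sqrt(3)/2)
QR^2 = 64*sqrt(3) + 128
QR = 8*sqrt(sqrt(3) + 2)

8*sqrt(sqrt(3) + 2)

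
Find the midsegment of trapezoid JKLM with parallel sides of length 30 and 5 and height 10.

The midsegment of a trapezoid = (base1 + base2) / 2
midsegment = (30 + 5) / 2
midsegment = 35 / 2
midsegment = 35/2

35/2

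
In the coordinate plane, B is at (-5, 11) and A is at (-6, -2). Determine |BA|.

d = sqrt((-1)^2 + (-13)^2) = sqrt(170)

sqrt(170)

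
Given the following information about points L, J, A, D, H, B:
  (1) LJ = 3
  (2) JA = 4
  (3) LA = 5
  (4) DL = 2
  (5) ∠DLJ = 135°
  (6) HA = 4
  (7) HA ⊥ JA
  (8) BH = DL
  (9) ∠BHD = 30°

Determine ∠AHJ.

Step 1: By the law of cosines on triangle HAJ: HJ² = 4² + 4² − 2·4·4·cos(90°) = 32, so HJ = 4·√2.
Step 2: By the inverse law of cosines on triangle AHJ: cos(∠AHJ) = (4² + (4·√2)² − 4²) / (2·4·4·√2) = 32/45.25 = 0.7071, so ∠AHJ = 45°.

Therefore, the measure of angle ∠AHJ = 45°.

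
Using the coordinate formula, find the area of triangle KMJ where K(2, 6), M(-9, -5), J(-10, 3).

The Shoelace formula computes the area from vertex coordinates by summing cross products.
For vertices (2,6), (-9,-5), (-10,3):
Signed sum = 2*-5 - -9*6 + -9*3 - -10*-5 + -10*6 - 2*3
= 44 + -77 + -66 = -99
Area = (1/2)|-99| = 99/2.

99/2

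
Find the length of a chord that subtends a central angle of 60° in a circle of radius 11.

Chord = 2(11) sin(30°) = 11

11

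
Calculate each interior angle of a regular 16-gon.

Each interior angle of a regular n-gon is (n - 2) * 180 / n.
For n = 16: (16 - 2) * 180 / 16 = 2520/16 = 315/2 degrees.

315/2 degrees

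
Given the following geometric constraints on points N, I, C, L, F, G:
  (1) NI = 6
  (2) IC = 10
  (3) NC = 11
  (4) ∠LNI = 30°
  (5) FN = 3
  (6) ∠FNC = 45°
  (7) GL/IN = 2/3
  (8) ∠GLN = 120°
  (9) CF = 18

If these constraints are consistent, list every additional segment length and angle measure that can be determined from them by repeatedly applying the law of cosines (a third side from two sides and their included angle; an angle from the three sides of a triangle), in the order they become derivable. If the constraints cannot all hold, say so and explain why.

These constraints are not satisfiable: by the triangle inequality in triangle NCF, (3) NC = 11 and (5) FN = 3 force CF ≤ 11 + 3 = 14, but (9) says CF = 18. No planar figure meets all of them, so nothing further can be derived.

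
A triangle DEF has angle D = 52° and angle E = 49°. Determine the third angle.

By the triangle angle sum property, the three interior angles of any triangle add up to 180°.
We know angle D = 52° and angle E = 49°, so their sum is 101°.
Therefore angle F = 180° - 101° = 79°.

79 degrees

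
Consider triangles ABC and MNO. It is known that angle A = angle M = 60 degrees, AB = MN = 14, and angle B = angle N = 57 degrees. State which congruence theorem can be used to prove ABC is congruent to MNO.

Consider the given information: angle A = angle M = 60 degrees, AB = MN = 14, and angle B = angle N = 57 degrees
This is not SAS or HL: SAS requires two sides and the included angle between them. HL only applies to right triangles with matching hypotenuse and leg.
The correct criterion is ASA. Two pairs of corresponding angles and the included side are equal (Angle-Side-Angle).

ASA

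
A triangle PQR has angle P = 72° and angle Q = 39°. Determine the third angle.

By the triangle angle sum property, the three interior angles of any triangle add up to 180°.
We know angle P = 72° and angle Q = 39°, so their sum is 111°.
Therefore angle R = 180° - 111° = 69°.

69 degrees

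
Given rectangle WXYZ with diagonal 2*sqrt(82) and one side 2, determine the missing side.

b = sqrt(d^2 - a^2) = sqrt(328 - 4) = sqrt(324) = 18

18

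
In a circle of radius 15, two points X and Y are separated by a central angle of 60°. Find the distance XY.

Chord length = 2r sin(θ/2)
= 2 × 15 × sin(60°/2)
= 2 × 15 × sin(30°)
= 15

15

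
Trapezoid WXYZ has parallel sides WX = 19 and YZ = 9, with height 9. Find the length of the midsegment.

midsegment = (19 + 9) / 2 = 28 / 2 = 14

14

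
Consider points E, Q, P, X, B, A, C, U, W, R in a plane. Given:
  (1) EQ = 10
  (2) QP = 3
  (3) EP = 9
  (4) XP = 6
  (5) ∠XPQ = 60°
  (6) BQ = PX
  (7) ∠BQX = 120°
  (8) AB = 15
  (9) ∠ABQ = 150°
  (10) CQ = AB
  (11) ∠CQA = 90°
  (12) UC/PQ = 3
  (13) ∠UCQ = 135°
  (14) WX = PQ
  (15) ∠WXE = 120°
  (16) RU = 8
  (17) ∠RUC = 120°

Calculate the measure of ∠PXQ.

Step 1: By the law of cosines on triangle XPQ: XQ² = 6² + 3² − 2·6·3·cos(60°) = 27, so XQ = 3·√3.
Step 2: By the inverse law of cosines on triangle PXQ: cos(∠PXQ) = (6² + (3·√3)² − 3²) / (2·6·3·√3) = 54/62.35 = 0.866, so ∠PXQ = 30°.

Therefore, the measure of angle ∠PXQ = 30°.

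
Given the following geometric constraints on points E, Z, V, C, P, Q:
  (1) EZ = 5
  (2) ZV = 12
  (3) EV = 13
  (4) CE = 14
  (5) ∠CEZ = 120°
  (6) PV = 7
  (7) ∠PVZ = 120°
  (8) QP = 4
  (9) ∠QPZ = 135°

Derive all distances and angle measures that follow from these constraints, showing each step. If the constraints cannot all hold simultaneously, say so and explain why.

The constraints are consistent.

Step 1: From ZE = 5, EC = 14, and ∠ZEC = 120°, by the law of cosines:
  ZC² = ZE² + EC² - 2·ZE·EC·cos(120°) = 25 + 196 + 70 = 291
  ZC ≈ 17.06

Step 2: From ZV = 12, VP = 7, and ∠ZVP = 120°, by the law of cosines:
  ZP² = ZV² + VP² - 2·ZV·VP·cos(120°) = 144 + 49 + 84 = 277
  ZP ≈ 16.64

Step 3: From EV = 13, EZ = 5, VZ = 12, by the inverse law of cosines:
  cos(∠VEZ) = (EV² + EZ² - VZ²) / (2·EV·EZ)
  ∠VEZ = 67.38°

Step 4: From ZE = 5, ZV = 12, EV = 13, by the inverse law of cosines:
  cos(∠EZV) = (ZE² + ZV² - EV²) / (2·ZE·ZV)
  ∠EZV = 90°

Step 5: From VE = 13, VZ = 12, EZ = 5, by the inverse law of cosines:
  cos(∠EVZ) = (VE² + VZ² - EZ²) / (2·VE·VZ)
  ∠EVZ = 22.62°

Step 6: From ZP = 16.64, PQ = 4, and ∠ZPQ = 135°, by the law of cosines:
  ZQ² = ZP² + PQ² - 2·ZP·PQ·cos(135°) = 277 + 16 + 94.15 = 387.1
  ZQ ≈ 19.68

Step 7: From ZC = 17.06, ZE = 5, CE = 14, by the inverse law of cosines:
  cos(∠CZE) = (ZC² + ZE² - CE²) / (2·ZC·ZE)
  ∠CZE = 45.3°

Step 8: From ZP = 16.64, ZV = 12, PV = 7, by the inverse law of cosines:
  cos(∠PZV) = (ZP² + ZV² - PV²) / (2·ZP·ZV)
  ∠PZV = 21.36°

Step 9: From CE = 14, CZ = 17.06, EZ = 5, by the inverse law of cosines:
  cos(∠ECZ) = (CE² + CZ² - EZ²) / (2·CE·CZ)
  ∠ECZ = 14.7°

Step 10: From PV = 7, PZ = 16.64, VZ = 12, by the inverse law of cosines:
  cos(∠VPZ) = (PV² + PZ² - VZ²) / (2·PV·PZ)
  ∠VPZ = 38.64°

Step 11: From ZP = 16.64, ZQ = 19.68, PQ = 4, by the inverse law of cosines:
  cos(∠PZQ) = (ZP² + ZQ² - PQ²) / (2·ZP·ZQ)
  ∠PZQ = 8.26°

Step 12: From QP = 4, QZ = 19.68, PZ = 16.64, by the inverse law of cosines:
  cos(∠PQZ) = (QP² + QZ² - PZ²) / (2·QP·QZ)
  ∠PQZ = 36.74°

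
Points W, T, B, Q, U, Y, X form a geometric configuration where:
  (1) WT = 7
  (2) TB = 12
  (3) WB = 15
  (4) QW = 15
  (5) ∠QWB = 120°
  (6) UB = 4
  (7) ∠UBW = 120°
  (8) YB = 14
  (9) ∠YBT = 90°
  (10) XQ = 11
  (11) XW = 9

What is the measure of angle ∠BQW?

Step 1: By the law of cosines on triangle QWB: QB² = 15² + 15² − 2·15·15·cos(120°) = 675, so QB = 15·√3.
Step 2: By the inverse law of cosines on triangle BQW: cos(∠BQW) = ((15·√3)² + 15² − 15²) / (2·15·√3·15) = 675/779.42 = 0.866, so ∠BQW = 30°.

Therefore, the measure of angle ∠BQW = 30°.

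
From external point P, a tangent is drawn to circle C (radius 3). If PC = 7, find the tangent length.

Let T be the point of tangency. Then CT ⊥ PT (radius ⊥ tangent).
In right triangle CTP: CP² = CT² + PT²
7² = 3² + PT²
PT² = 40, PT = 2*sqrt(10)

2*sqrt(10)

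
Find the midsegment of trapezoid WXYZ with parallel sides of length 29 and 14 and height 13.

The midsegment (median) of a trapezoid connects the midpoints of the non-parallel sides.
Its length is the average of the two bases: (29 + 14) / 2 = 43/2.

43/2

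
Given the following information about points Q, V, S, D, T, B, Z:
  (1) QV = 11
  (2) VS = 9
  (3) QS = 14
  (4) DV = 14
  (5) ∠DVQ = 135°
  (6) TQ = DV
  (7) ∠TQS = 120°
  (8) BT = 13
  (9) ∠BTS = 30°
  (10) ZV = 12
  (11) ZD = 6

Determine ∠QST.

From the given relations: TQ = DV = 14.
Step 1: By the law of cosines on triangle SQT: ST² = 14² + 14² − 2·14·14·cos(120°) = 588, so ST = 14·√3.
Step 2: By the inverse law of cosines on triangle QST: cos(∠QST) = (14² + (14·√3)² − 14²) / (2·14·14·√3) = 588/678.96 = 0.866, so ∠QST = 30°.

Therefore, the measure of angle ∠QST = 30°.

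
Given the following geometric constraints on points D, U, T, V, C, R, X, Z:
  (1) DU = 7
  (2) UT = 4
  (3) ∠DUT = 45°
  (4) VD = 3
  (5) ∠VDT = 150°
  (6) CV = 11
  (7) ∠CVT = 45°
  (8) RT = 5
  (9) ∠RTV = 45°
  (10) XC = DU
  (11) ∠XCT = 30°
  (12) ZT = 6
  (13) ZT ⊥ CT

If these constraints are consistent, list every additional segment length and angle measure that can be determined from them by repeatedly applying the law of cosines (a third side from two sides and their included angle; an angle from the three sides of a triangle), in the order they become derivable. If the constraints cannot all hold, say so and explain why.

The constraints are consistent. Derivable facts, in order:
After 1 step:
- DT ≈ 5.04
After 2 steps:
- TV ≈ 7.78
- ∠DTU = 100.86°
- ∠TDU = 34.14°
After 3 steps:
- TC ≈ 7.78
- VR ≈ 5.53
- ∠DTV = 11.11°
- ∠DVT = 18.89°
After 4 steps:
- CZ ≈ 9.82
- TX ≈ 3.9
- ∠CTV = 89.96°
- ∠RVT = 39.77°
- ∠TCV = 45.04°
- ∠TRV = 95.23°
After 5 steps:
- ∠CTX = 63.88°
- ∠CXT = 86.12°
- ∠CZT = 52.35°
- ∠TCZ = 37.65°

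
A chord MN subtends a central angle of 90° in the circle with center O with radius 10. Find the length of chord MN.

Chord = 2(10) sin(45°) = 10*sqrt(2)

10*sqrt(2)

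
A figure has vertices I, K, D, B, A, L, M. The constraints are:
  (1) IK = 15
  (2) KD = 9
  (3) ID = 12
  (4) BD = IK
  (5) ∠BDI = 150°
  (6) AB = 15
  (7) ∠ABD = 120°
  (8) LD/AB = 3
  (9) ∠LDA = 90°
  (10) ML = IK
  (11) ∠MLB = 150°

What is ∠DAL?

From the given relations: BD = IK = 15; LD = 3·AB = 3·15 = 45.
Step 1: By the law of cosines on triangle ABD: AD² = 15² + 15² − 2·15·15·cos(120°) = 675, so AD = 15·√3.
Step 2: By the law of cosines on triangle ADL: AL² = (15·√3)² + 45² − 2·15·√3·45·cos(90°) = 2700, so AL ≈ 51.96.
Step 3: By the inverse law of cosines on triangle DAL: cos(∠DAL) = ((15·√3)² + 51.96² − 45²) / (2·15·√3·51.96) = 1350/2700 = 0.5, so ∠DAL = 60°.

Therefore, the measure of angle ∠DAL = 60°.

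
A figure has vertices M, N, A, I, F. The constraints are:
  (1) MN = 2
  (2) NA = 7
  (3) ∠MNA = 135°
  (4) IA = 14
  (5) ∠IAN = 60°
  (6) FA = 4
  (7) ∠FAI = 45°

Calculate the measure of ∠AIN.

Step 1: By the law of cosines on triangle IAN: IN² = 14² + 7² − 2·14·7·cos(60°) = 147, so IN = 7·√3.
Step 2: By the inverse law of cosines on triangle AIN: cos(∠AIN) = (14² + (7·√3)² − 7²) / (2·14·7·√3) = 294/339.48 = 0.866, so ∠AIN = 30°.

Therefore, the measure of angle ∠AIN = 30°.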